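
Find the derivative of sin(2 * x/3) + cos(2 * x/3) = 2*sqrt(2)*cos(2*x/3 + pi/4)/3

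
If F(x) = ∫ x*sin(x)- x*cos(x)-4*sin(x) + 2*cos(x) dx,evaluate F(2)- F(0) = -3 + cos(2) + sin(2)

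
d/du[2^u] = 2^u*log(2)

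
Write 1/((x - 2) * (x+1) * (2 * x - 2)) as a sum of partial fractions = 1/(12*(x + 1)) - 1/(4*(x - 1)) + 1/(6*(x - 2))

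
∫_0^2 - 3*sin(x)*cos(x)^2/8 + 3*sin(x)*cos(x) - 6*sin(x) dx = (-2 + cos(2)/2)^3 + 27/8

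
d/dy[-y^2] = -2*y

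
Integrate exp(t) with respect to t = exp(t) + C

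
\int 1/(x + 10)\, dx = log(x + 10) + C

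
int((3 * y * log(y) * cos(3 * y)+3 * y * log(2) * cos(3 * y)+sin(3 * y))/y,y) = log(2*y)*sin(3*y) + C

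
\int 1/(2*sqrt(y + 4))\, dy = sqrt(y + 4) + C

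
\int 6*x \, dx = 3*x^2 + C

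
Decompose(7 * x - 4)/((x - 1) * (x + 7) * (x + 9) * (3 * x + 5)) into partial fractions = 423/(2816*(3*x + 5)) + 67/(440*(x + 9)) - 53/(256*(x + 7)) + 3/(640*(x - 1))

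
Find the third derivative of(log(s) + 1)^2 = (4*log(s) - 2)/s^3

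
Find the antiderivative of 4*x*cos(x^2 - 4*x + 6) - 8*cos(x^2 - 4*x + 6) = 2*sin((x - 2)^2 + 2) + C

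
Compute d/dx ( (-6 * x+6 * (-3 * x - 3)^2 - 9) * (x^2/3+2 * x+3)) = 72*x^3 + 426*x^2 + 762*x + 396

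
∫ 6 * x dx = 3*x^2 + C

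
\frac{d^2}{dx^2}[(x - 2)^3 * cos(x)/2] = -x^3*cos(x)/2 - 3*x^2*sin(x) + 3*x^2*cos(x) + 12*x*sin(x) - 3*x*cos(x) - 12*sin(x) - 2*cos(x)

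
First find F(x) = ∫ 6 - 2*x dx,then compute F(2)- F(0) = 8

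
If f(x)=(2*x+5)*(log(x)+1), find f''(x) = (2*x - 5)/x^2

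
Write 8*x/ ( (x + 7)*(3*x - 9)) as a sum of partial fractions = 28/(15*(x + 7)) + 4/(5*(x - 3))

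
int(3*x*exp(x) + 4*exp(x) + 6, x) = (3*x + 1)*(exp(x) + 2) + C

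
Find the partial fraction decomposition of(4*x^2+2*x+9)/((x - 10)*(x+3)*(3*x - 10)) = -541/(380*(3*x - 10)) + 3/(19*(x + 3)) + 33/(20*(x - 10))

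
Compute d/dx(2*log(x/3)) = 2/x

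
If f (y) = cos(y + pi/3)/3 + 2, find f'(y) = -sin(y + pi/3)/3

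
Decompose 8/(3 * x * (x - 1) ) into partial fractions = 8/(3*(x - 1)) - 8/(3*x)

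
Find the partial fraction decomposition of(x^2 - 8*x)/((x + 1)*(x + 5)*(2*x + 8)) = 65/(8*(x + 5)) - 8/(x + 4) + 3/(8*(x + 1))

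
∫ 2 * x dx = x^2 + C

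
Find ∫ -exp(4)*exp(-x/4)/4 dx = exp(4 - x/4) + C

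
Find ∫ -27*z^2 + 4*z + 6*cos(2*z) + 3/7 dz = -9*z^3 + 2*z^2 + 3*z/7 + 3*sin(2*z) + C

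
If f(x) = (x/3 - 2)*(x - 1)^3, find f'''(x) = 8*x - 18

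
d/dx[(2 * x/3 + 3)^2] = 8*x/9 + 4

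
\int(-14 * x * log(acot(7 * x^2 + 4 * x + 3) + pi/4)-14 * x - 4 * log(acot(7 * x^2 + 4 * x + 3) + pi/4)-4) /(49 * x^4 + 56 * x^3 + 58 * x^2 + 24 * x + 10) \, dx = (4*acot(7*x^2 + 4*x + 3) + pi)*log(acot(7*x^2 + 4*x + 3) + pi/4)/4 + C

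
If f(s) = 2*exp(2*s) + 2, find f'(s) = 4*exp(2*s)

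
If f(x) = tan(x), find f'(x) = cos(x)^(-2)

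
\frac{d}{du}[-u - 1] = -1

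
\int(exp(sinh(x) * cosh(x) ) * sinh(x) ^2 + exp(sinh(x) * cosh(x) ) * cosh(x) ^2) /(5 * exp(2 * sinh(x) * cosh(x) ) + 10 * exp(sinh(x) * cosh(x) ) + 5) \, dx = (16*exp(sinh(2*x)/2) + 15)/(5*(exp(sinh(2*x)/2) + 1)) + C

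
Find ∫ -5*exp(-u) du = 5*exp(-u) + C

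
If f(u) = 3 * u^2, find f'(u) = 6*u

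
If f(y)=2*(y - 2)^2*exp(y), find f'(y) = 2*y^2*exp(y) - 4*y*exp(y)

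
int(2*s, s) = s^2 + C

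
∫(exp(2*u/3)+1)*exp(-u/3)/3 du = 2*sinh(u/3) + C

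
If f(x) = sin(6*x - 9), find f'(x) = 6*cos(6*x - 9)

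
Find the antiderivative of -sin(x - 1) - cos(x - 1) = sqrt(2)*cos(x - 1 + pi/4) + C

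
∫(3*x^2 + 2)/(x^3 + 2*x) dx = log(x*(x^2 + 2)) + C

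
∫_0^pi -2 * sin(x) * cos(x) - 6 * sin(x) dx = -12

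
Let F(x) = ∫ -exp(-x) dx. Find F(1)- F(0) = -1 + exp(-1)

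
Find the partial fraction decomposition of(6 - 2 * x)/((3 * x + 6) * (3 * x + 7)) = -32/(3*(3*x + 7)) + 10/(3*(x + 2))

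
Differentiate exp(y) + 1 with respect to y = exp(y)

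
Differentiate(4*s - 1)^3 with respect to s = 192*s^2 - 96*s + 12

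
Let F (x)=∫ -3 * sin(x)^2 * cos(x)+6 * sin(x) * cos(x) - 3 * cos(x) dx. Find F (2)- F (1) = -(1 - sin(1))^3 + (1 - sin(2))^3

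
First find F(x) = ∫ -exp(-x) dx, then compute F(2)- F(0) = -1 + exp(-2)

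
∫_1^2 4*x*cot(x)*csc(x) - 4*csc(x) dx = -8*csc(2) + 4*csc(1)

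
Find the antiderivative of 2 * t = t^2 + C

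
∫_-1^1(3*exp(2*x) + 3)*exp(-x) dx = -6*exp(-1) + 6*E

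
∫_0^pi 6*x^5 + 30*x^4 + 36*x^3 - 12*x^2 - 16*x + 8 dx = (1 + pi)^2 + (-2 + (1 + pi)^2)^3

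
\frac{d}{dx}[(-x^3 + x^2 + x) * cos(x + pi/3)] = x^3*sin(x + pi/3) - x^2*sin(x + pi/3) - 3*x^2*cos(x + pi/3) - x*sin(x + pi/3) + 2*x*cos(x + pi/3) + cos(x + pi/3)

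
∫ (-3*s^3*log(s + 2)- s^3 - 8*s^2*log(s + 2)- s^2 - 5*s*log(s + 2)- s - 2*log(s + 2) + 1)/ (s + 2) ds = (-s^3 - s^2 - s + 1)*log(s + 2) + C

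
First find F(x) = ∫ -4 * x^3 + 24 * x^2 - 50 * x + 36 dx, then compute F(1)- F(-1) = 88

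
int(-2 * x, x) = -x^2 + C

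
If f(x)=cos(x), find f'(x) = -sin(x)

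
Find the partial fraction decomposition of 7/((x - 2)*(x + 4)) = -7/(6*(x + 4)) + 7/(6*(x - 2))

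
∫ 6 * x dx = 3*x^2 + C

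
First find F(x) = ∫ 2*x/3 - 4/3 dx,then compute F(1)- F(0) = -1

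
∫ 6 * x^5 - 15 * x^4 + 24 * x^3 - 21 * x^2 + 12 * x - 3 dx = x^6 - 3*x^5 + 6*x^4 - 7*x^3 + 6*x^2 - 3*x + C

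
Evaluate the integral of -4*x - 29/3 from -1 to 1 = -58/3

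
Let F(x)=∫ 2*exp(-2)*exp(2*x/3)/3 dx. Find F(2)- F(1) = -exp(-4/3) + exp(-2/3)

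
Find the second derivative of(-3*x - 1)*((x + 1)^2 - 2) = -18*x - 14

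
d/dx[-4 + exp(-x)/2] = -exp(-x)/2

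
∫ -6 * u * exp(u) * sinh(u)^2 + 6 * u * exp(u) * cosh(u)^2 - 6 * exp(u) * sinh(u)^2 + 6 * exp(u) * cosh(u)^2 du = 6*u*exp(u) + C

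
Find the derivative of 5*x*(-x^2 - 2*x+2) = -15*x^2 - 20*x + 10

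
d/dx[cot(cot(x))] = 1/(sin(x)^2*sin(1/tan(x))^2)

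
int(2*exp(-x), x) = -2*exp(-x) + C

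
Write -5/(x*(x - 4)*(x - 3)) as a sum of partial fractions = 5/(3*(x - 3)) - 5/(4*(x - 4)) - 5/(12*x)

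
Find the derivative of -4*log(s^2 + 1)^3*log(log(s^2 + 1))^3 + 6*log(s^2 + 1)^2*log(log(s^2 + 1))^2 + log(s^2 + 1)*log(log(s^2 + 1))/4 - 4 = (-48*s*log(s^2 + 1)^2*log(log(s^2 + 1))^3 - 48*s*log(s^2 + 1)^2*log(log(s^2 + 1))^2 + 48*s*log(s^2 + 1)*log(log(s^2 + 1))^2 + 48*s*log(s^2 + 1)*log(log(s^2 + 1)) + s*log(log(s^2 + 1)) + s)/(2*s^2 + 2)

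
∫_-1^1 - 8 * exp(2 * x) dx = -4*exp(2) + 4*exp(-2)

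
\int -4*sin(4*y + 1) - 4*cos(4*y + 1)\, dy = -sin(4*y + 1) + cos(4*y + 1) + C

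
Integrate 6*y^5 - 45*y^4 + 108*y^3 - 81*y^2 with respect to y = y^6 - 9*y^5 + 27*y^4 - 27*y^3 + C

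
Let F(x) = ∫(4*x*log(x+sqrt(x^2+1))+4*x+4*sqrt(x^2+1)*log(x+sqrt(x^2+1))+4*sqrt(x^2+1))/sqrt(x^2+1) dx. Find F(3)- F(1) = -4*(1 + sqrt(2))*log(1 + sqrt(2)) + 4*(3 + sqrt(10))*log(3 + sqrt(10))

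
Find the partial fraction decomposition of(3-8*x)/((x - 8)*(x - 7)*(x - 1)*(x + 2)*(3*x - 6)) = 19/(3240*(x + 2)) + 5/(378*(x - 1)) - 13/(360*(x - 2)) + 53/(810*(x - 7)) - 61/(1260*(x - 8))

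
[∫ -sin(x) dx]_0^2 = -1 + cos(2)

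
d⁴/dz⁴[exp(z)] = exp(z)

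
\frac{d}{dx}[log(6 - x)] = 1/(x - 6)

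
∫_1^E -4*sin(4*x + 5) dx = cos(5 + 4*E) - cos(9)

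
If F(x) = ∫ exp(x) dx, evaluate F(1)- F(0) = -1 + E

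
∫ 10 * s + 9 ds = 5*s^2 + 9*s + C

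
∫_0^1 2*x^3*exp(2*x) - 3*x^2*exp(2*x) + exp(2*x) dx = 1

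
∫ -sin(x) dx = cos(x) + C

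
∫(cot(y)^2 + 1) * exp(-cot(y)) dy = exp(-cot(y)) + C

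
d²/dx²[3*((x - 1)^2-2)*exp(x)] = 3*x^2*exp(x) + 6*x*exp(x) - 9*exp(x)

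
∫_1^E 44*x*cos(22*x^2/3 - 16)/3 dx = -sin(16 - 22*exp(2)/3) + sin(26/3)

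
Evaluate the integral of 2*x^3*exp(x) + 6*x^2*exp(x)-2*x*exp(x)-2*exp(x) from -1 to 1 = 0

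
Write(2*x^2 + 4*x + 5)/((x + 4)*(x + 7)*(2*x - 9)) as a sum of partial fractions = 254/(391*(2*x - 9)) + 25/(23*(x + 7)) - 7/(17*(x + 4))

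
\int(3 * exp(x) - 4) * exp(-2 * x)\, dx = (2 - 3*exp(x))*exp(-2*x) + C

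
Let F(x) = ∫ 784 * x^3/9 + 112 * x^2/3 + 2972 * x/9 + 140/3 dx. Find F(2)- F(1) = 8602/9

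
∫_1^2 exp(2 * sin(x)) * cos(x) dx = -exp(2*sin(1))/2 + exp(2*sin(2))/2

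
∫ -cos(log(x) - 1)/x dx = -sin(log(x) - 1) + C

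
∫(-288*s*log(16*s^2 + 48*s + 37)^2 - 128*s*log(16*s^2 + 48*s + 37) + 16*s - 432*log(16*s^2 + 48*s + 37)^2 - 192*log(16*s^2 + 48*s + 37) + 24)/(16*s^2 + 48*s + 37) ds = (-6*log(4*(2*s + 3)^2 + 1)^2 - 4*log(4*(2*s + 3)^2 + 1) + 1)*log(4*(2*s + 3)^2 + 1)/2 + C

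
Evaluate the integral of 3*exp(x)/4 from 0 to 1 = -3/4 + 3*E/4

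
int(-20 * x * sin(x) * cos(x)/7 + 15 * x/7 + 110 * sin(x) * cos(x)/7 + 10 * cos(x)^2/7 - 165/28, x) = (5*x/14 - 55/28)*(3*x + 4*cos(x)^2) + C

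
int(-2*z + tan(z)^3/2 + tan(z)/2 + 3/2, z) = -z^2 + 3*z/2 + tan(z)^2/4 + C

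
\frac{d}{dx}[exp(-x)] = -exp(-x)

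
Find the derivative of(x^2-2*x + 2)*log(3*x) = (2*x^2*log(x) + x^2 + 2*x^2*log(3) - 2*x*log(x) - 2*x*log(3) - 2*x + 2)/x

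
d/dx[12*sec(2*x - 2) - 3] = 24*tan(2*x - 2)*sec(2*x - 2)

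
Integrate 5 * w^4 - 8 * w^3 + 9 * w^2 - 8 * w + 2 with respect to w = w^5 - 2*w^4 + 3*w^3 - 4*w^2 + 2*w + C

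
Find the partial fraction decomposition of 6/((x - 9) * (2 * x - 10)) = -3/(4*(x - 5)) + 3/(4*(x - 9))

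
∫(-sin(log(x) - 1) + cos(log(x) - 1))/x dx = sqrt(2)*cos(-log(x) + pi/4 + 1) + C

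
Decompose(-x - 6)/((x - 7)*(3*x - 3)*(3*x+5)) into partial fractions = -1/(16*(3*x + 5)) + 7/(144*(x - 1)) - 1/(36*(x - 7))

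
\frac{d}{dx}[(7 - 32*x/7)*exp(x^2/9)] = -64*x^2*exp(x^2/9)/63 + 14*x*exp(x^2/9)/9 - 32*exp(x^2/9)/7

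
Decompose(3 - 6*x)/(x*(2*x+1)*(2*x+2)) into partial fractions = -12/(2*x + 1) + 9/(2*(x + 1)) + 3/(2*x)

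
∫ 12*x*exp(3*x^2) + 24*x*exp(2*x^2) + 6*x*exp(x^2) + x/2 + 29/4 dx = (x + 8)*(x + 21)/4 + 2*exp(3*x^2) + 6*exp(2*x^2) + 3*exp(x^2) + C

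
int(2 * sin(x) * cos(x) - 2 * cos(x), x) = (sin(x) - 1)^2 + C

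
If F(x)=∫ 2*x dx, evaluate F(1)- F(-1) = 0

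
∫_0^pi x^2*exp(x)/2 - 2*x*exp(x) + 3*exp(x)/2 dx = -9/2 + (-3 + pi)^2*exp(pi)/2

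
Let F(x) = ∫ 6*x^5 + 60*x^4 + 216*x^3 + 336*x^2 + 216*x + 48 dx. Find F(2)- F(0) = 2736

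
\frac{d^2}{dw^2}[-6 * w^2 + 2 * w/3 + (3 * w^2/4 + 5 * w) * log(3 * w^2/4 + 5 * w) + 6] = (9*w^2*log(3*w^2/4 + 5*w) - 45*w^2 + 60*w*log(3*w^2/4 + 5*w) - 300*w + 200)/(6*w^2 + 40*w)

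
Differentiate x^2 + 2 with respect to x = 2*x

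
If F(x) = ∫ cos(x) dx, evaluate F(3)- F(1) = -sin(1) + sin(3)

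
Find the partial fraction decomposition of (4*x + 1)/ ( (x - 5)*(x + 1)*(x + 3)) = -11/(16*(x + 3)) + 1/(4*(x + 1)) + 7/(16*(x - 5))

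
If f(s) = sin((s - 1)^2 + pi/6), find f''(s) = -4*s^2*sin(s^2 - 2*s + pi/6 + 1) + 8*s*sin(s^2 - 2*s + pi/6 + 1) - 4*sin(s^2 - 2*s + pi/6 + 1) + 2*cos(s^2 - 2*s + pi/6 + 1)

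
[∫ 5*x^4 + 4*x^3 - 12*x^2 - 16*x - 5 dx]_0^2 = -26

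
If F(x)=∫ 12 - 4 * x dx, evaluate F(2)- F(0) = 16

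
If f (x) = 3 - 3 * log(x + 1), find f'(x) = -3/(x + 1)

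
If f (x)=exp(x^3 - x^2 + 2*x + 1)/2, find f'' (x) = 9*x^4*exp(x^3 - x^2 + 2*x + 1)/2 - 6*x^3*exp(x^3 - x^2 + 2*x + 1) + 8*x^2*exp(x^3 - x^2 + 2*x + 1) - x*exp(x^3 - x^2 + 2*x + 1) + exp(x^3 - x^2 + 2*x + 1)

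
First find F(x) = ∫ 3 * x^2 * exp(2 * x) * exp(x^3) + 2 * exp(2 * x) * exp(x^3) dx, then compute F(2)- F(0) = -1 + exp(12)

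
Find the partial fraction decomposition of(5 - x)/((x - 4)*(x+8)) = -13/(12*(x + 8)) + 1/(12*(x - 4))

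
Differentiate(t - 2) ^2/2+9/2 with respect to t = t - 2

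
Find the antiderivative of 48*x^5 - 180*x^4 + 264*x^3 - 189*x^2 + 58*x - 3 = 8*x^6 - 36*x^5 + 66*x^4 - 63*x^3 + 29*x^2 - 3*x + C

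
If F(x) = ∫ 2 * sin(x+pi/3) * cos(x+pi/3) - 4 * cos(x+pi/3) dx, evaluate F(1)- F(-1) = (-4 + sqrt(3)*cos(1))*sin(1)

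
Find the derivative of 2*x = 2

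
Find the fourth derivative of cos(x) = cos(x)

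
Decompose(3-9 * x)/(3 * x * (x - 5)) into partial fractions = -14/(5*(x - 5)) - 1/(5*x)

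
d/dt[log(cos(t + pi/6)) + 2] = -tan(t + pi/6)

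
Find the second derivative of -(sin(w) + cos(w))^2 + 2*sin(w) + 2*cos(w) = 4*sin(2*w) - 2*sqrt(2)*sin(w + pi/4)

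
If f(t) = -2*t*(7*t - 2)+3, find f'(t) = 4 - 28*t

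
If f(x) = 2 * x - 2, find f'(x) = 2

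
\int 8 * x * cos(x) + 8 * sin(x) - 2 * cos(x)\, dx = (8*x - 2)*sin(x) + C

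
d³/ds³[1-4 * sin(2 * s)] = 32*cos(2*s)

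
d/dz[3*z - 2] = 3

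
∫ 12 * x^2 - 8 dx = 4*x^3 - 8*x + C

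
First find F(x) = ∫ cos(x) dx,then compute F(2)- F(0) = sin(2)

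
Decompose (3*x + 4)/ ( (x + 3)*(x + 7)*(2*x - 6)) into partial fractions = -17/(80*(x + 7)) + 5/(48*(x + 3)) + 13/(120*(x - 3))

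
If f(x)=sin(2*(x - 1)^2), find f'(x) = 4*(x - 1)*cos(2*(x^2 - 2*x + 1))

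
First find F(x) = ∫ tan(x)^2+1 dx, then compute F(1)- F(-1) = 2*tan(1)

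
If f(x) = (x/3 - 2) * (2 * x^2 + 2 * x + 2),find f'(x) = 2*x^2 - 20*x/3 - 10/3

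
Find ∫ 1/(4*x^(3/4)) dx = x^(1/4) + C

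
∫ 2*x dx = x^2 + C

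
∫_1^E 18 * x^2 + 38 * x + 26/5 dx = -151/5 + 26*E/5 + 6*exp(3) + 19*exp(2)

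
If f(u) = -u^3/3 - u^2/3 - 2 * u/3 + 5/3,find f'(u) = -u^2 - 2*u/3 - 2/3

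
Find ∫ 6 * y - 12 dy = 3*y^2 - 12*y + C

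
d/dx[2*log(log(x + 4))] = 2/(x*log(x + 4) + 4*log(x + 4))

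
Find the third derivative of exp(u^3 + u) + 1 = 27*u^6*exp(u^3 + u) + 27*u^4*exp(u^3 + u) + 54*u^3*exp(u^3 + u) + 9*u^2*exp(u^3 + u) + 18*u*exp(u^3 + u) + 7*exp(u^3 + u)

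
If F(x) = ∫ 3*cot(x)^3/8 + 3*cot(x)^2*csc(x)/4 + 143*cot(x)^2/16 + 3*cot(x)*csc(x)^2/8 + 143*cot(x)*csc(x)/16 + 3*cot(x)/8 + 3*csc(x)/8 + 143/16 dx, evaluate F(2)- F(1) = (3*sin(3)/(sin(1)*sin(2)) + 3/sin(2) + 3/sin(1) + 143)/(16*sin(1))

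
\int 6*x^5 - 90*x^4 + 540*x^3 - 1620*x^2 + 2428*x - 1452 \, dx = x^6 - 18*x^5 + 135*x^4 - 540*x^3 + 1214*x^2 - 1452*x + C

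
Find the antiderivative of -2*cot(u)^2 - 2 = 2*cot(u) + C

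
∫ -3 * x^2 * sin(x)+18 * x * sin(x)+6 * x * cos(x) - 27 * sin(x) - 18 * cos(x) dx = 3*(x - 3)^2*cos(x) + C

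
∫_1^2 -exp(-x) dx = -exp(-1) + exp(-2)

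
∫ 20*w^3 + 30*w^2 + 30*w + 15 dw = 5*w^4 + 10*w^3 + 15*w^2 + 15*w + C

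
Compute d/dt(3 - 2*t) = -2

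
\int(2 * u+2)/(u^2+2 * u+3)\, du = log(2*(u + 1)^2 + 4) + C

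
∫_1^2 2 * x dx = 3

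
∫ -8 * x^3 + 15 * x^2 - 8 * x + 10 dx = -2*x^4 + 5*x^3 - 4*x^2 + 10*x + C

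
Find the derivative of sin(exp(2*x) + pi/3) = 2*exp(2*x)*cos(exp(2*x) + pi/3)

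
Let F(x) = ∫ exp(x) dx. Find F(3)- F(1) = -E + exp(3)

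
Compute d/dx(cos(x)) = -sin(x)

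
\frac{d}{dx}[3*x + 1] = 3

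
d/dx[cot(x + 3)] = -1/sin(x + 3)^2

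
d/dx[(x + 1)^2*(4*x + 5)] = 12*x^2 + 26*x + 14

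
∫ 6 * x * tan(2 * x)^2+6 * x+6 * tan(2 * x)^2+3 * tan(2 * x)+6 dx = (3*x + 3)*tan(2*x) + C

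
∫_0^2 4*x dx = 8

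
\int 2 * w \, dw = w^2 + C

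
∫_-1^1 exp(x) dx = E - exp(-1)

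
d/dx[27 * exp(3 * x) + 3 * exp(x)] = 81*exp(3*x) + 3*exp(x)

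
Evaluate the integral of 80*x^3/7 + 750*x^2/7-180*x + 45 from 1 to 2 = 475/7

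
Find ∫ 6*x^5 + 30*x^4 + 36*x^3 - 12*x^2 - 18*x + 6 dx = x^6 + 6*x^5 + 9*x^4 - 4*x^3 - 9*x^2 + 6*x + C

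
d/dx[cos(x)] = -sin(x)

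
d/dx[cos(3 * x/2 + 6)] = -3*sin(3*x/2 + 6)/2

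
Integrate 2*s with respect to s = s^2 + C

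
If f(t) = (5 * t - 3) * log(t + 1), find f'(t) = (5*t*log(t + 1) + 5*t + 5*log(t + 1) - 3)/(t + 1)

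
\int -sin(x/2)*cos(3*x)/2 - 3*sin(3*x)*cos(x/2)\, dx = cos(x/2)*cos(3*x) + C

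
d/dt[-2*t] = -2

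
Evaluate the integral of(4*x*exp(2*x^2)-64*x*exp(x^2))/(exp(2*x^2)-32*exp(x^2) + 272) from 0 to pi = -log(241/16) + log(1 + (-4 + exp(pi^2)/4)^2)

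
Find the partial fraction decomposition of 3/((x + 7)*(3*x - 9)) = -1/(10*(x + 7)) + 1/(10*(x - 3))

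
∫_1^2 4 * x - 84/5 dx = -54/5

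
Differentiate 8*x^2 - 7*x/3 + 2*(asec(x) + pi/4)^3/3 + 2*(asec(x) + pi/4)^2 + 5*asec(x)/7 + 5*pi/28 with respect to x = (2688*x^3*sqrt(1 - 1/x^2) - 392*x^2*sqrt(1 - 1/x^2) + 336*asec(x)^2 + 168*pi*asec(x) + 672*asec(x) + 120 + 21*pi^2 + 168*pi)/(168*x^2*sqrt(1 - 1/x^2))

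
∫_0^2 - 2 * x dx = -4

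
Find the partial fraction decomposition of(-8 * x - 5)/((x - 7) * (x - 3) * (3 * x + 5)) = 75/(364*(3*x + 5)) + 29/(56*(x - 3)) - 61/(104*(x - 7))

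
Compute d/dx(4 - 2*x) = -2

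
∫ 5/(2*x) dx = 5*log(x)/2 + C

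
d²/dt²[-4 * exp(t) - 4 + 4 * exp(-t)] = (4 - 4*exp(2*t))*exp(-t)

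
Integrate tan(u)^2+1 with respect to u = tan(u) + C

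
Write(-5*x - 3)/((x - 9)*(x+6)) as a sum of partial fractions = -9/(5*(x + 6)) - 16/(5*(x - 9))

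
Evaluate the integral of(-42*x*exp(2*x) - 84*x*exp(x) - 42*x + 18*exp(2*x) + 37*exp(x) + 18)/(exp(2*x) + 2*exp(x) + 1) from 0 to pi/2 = -21*pi^2/4 - 1/2 + exp(pi/2)/(1 + exp(pi/2)) + 9*pi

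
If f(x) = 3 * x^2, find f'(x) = 6*x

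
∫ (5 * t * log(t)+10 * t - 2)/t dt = (5*t - 2)*(log(t) + 1) + C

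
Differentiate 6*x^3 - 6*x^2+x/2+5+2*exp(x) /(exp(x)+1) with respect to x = (36*x^2*exp(2*x) + 72*x^2*exp(x) + 36*x^2 - 24*x*exp(2*x) - 48*x*exp(x) - 24*x + exp(2*x) + 6*exp(x) + 1)/(2*exp(2*x) + 4*exp(x) + 2)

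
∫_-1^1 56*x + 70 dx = 140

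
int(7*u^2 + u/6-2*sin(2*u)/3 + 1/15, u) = 7*u^3/3 + u^2/12 + u/15 + cos(2*u)/3 + C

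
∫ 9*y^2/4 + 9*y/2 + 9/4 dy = 3*y^3/4 + 9*y^2/4 + 9*y/4 + C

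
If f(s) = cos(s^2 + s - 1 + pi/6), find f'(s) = -(2*s + 1)*sin(s^2 + s - 1 + pi/6)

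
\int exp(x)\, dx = exp(x) + C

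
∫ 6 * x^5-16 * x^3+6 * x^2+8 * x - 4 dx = x^6 - 4*x^4 + 2*x^3 + 4*x^2 - 4*x + C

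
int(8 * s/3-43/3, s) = 4*s^2/3 - 43*s/3 + C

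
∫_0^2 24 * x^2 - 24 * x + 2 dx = 20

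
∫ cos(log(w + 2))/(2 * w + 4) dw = sin(log(w + 2))/2 + C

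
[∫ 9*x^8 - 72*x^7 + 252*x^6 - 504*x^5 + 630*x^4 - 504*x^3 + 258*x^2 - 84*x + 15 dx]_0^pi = 3 + 2*(-1 + pi)^3 + (-1 + pi)^9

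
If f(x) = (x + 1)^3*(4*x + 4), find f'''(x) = 96*x + 96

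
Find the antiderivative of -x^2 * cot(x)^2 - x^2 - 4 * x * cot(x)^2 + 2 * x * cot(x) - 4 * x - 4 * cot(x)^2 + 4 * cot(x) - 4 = (x + 2)^2*cot(x) + C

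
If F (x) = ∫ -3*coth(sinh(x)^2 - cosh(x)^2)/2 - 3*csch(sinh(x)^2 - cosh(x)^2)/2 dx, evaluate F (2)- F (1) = 3*csch(1)/2 + 3*coth(1)/2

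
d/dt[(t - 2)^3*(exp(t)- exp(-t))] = (t^3*exp(2*t) + t^3 - 3*t^2*exp(2*t) - 9*t^2 + 24*t + 4*exp(2*t) - 20)*exp(-t)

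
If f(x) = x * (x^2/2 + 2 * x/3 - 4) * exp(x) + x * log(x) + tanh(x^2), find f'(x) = x^3*exp(x)/2 + 13*x^2*exp(x)/6 - 8*x*exp(x)/3 + 2*x/cosh(x^2)^2 - 4*exp(x) + log(x) + 1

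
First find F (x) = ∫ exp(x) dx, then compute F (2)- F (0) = -1 + exp(2)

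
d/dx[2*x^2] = 4*x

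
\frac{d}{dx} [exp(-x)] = -exp(-x)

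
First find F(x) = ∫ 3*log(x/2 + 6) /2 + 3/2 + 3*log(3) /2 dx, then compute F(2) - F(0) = -18*log(18) + 21*log(21)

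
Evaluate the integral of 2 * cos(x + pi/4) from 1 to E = -2*sin(pi/4 + 1) + 2*sin(pi/4 + E)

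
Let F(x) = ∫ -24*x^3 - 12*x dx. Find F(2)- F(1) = -108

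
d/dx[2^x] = 2^x*log(2)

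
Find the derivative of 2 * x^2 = 4*x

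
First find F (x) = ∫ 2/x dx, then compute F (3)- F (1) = -2*log(2) + 2*log(6)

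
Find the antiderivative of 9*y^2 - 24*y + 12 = 3*y^3 - 12*y^2 + 12*y + C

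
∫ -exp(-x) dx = exp(-x) + C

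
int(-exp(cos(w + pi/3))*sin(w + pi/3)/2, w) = exp(cos(w + pi/3))/2 + C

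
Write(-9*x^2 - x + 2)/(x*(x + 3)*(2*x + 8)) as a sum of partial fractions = -69/(4*(x + 4)) + 38/(3*(x + 3)) + 1/(12*x)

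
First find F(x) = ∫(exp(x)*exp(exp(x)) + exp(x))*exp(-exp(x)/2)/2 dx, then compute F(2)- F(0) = -exp(1/2) - exp(-exp(2)/2) + exp(-1/2) + exp(exp(2)/2)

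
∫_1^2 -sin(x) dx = -cos(1) + cos(2)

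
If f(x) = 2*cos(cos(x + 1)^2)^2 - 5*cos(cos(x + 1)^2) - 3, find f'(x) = 8*sin(x + 1)*sin(cos(x + 1)^2)*cos(x + 1)*cos(cos(x + 1)^2) - 10*sin(x + 1)*sin(cos(x + 1)^2)*cos(x + 1)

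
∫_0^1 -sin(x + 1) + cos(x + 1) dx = -sin(1) - cos(1) + cos(2) + sin(2)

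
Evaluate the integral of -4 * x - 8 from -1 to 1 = -16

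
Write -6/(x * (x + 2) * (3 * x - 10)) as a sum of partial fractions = -27/(80*(3*x - 10)) - 3/(16*(x + 2)) + 3/(10*x)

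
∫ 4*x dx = 2*x^2 + C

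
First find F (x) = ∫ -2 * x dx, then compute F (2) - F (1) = -3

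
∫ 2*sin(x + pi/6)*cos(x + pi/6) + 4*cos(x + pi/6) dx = (sin(x + pi/6) + 2)^2 + C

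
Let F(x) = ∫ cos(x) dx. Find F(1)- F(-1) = 2*sin(1)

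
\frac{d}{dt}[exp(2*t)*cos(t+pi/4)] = sqrt(2)*(-3*sin(t) + cos(t))*exp(2*t)/2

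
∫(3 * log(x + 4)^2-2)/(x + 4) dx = (log(x + 4)^2 - 2)*log(x + 4) + C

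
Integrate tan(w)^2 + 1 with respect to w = tan(w) + C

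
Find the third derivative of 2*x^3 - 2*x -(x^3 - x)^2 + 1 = -120*x^3 + 48*x + 12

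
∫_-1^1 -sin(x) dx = 0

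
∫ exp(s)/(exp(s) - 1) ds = log(2*exp(s) - 2) + C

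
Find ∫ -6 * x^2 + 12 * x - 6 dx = -2*x^3 + 6*x^2 - 6*x + C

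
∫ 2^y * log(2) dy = 2^y + C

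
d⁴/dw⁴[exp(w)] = exp(w)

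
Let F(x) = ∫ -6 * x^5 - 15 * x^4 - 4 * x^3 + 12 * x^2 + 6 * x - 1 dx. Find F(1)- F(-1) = 0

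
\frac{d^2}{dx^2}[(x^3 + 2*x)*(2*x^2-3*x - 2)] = 40*x^3 - 36*x^2 + 12*x - 12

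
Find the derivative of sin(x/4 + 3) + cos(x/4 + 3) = sqrt(2)*cos(x/4 + pi/4 + 3)/4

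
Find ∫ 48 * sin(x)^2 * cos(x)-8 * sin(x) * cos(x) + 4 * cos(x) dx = 4*(4*sin(x)^2 - sin(x) + 1)*sin(x) + C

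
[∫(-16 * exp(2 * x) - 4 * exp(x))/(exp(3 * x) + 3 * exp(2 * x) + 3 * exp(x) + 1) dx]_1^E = -6*exp(2*E)/(1 + exp(E))^2 - 4*exp(E)/(1 + exp(E)) + 4*E/(1 + E) + 6*exp(2)/(1 + E)^2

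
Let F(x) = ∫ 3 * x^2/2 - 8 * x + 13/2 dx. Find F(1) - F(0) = 3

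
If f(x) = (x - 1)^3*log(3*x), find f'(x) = (3*x^3*log(x) + x^3 + 3*x^3*log(3) - 6*x^2*log(x) - 6*x^2*log(3) - 3*x^2 + 3*x*log(x) + 3*x + 3*x*log(3) - 1)/x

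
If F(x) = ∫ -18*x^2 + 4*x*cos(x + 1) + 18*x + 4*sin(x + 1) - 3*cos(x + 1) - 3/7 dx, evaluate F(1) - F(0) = sin(2) + 3*sin(1) + 18/7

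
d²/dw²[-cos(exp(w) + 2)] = (exp(w)*cos(exp(w) + 2) + sin(exp(w) + 2))*exp(w)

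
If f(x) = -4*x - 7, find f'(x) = -4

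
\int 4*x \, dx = 2*x^2 + C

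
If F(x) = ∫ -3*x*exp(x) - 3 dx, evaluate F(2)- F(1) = -3*exp(2) - 3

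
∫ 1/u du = log(5*u) + C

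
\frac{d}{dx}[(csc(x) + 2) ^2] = -2*(2 + 1/sin(x))*cos(x)/sin(x)^2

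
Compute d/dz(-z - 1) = -1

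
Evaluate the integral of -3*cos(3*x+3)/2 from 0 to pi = sin(3)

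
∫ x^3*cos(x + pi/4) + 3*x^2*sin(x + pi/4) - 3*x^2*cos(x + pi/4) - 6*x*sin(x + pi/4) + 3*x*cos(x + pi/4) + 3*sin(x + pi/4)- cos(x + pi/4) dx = (x - 1)^3*sin(x + pi/4) + C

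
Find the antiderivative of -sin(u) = cos(u) + C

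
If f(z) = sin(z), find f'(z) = cos(z)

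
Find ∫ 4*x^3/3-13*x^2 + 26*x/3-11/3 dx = x^4/3 - 13*x^3/3 + 13*x^2/3 - 11*x/3 + C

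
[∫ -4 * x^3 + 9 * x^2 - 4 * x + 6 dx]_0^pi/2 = (3 - pi/2)*(pi + pi^3/8)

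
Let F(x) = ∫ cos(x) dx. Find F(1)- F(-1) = 2*sin(1)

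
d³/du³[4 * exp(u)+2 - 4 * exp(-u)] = (4*exp(2*u) + 4)*exp(-u)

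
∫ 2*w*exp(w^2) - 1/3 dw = -w/3 + exp(w^2) + C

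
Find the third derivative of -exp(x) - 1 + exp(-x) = (-exp(2*x) - 1)*exp(-x)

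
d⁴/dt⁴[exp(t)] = exp(t)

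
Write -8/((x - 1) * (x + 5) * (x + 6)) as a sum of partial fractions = -8/(7*(x + 6)) + 4/(3*(x + 5)) - 4/(21*(x - 1))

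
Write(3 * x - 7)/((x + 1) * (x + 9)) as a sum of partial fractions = 17/(4*(x + 9)) - 5/(4*(x + 1))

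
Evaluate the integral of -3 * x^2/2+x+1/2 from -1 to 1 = 0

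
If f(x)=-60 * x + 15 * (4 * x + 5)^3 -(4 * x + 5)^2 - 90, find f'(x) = 2880*x^2 + 7168*x + 4400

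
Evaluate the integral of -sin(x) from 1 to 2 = -cos(1) + cos(2)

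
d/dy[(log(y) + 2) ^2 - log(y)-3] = (2*log(y) + 3)/y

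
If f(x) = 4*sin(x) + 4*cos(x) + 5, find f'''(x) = 4*sin(x) - 4*cos(x)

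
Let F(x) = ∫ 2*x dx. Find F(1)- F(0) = 1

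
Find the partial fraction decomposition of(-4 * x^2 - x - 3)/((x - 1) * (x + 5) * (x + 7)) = -12/(x + 7) + 49/(6*(x + 5)) - 1/(6*(x - 1))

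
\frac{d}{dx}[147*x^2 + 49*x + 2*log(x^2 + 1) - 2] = (294*x^3 + 49*x^2 + 298*x + 49)/(x^2 + 1)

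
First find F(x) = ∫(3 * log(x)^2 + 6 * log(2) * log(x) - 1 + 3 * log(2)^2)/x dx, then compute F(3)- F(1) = -log(6) - log(2)^3 + log(2) + log(6)^3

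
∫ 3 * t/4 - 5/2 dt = 3*t^2/8 - 5*t/2 + C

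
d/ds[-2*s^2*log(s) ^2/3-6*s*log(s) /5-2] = -4*s*log(s)^2/3 - 4*s*log(s)/3 - 6*log(s)/5 - 6/5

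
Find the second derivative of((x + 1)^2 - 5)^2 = 12*x^2 + 24*x - 8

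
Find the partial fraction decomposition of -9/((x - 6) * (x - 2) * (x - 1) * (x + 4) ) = 3/(100*(x + 4)) - 9/(25*(x - 1)) + 3/(8*(x - 2)) - 9/(200*(x - 6))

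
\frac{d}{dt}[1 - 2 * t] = -2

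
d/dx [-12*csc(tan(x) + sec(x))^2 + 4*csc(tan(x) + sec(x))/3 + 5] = 4*(-sin(x)/3 + 6*sin(x)/sin(tan(x) + 1/cos(x)) - 1/3 + 6/sin(tan(x) + 1/cos(x)))*cos(tan(x) + 1/cos(x))/(sin(tan(x) + 1/cos(x))^2*cos(x)^2)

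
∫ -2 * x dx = -x^2 + C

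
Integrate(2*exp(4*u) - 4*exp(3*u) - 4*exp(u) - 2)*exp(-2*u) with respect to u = (-exp(2*u) + 2*exp(u) + 1)^2*exp(-2*u) + C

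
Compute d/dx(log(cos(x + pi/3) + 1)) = -sin(x + pi/3)/(cos(x + pi/3) + 1)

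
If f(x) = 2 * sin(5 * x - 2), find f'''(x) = -250*cos(5*x - 2)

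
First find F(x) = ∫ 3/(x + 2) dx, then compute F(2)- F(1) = -3*log(3) + 6*log(2)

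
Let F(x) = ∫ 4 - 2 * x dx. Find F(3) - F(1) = 0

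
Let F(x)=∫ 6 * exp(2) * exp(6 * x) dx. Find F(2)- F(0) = -exp(2) + exp(14)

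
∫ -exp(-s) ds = exp(-s) + C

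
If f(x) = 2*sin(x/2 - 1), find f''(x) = -sin(x/2 - 1)/2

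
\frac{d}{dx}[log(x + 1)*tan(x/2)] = 2*(x*log(x + 1) + log(x + 1) + sin(x))/((2*x + 2)*(cos(x) + 1))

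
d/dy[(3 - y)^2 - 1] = 2*y - 6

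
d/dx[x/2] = 1/2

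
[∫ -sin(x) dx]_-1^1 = 0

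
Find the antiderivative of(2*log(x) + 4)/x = (log(x) + 2)^2 + C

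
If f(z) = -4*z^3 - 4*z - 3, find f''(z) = -24*z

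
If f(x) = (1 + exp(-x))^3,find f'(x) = (-3*exp(2*x) - 6*exp(x) - 3)*exp(-3*x)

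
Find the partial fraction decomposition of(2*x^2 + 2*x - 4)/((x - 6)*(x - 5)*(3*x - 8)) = 2/(3*x - 8) - 8/(x - 5) + 8/(x - 6)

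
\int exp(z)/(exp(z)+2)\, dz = log(exp(z) + 2) + C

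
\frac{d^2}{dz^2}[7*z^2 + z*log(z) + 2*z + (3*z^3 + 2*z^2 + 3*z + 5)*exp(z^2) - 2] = (12*z^6*exp(z^2) + 8*z^5*exp(z^2) + 54*z^4*exp(z^2) + 40*z^3*exp(z^2) + 36*z^2*exp(z^2) + 14*z*exp(z^2) + 14*z + 1)/z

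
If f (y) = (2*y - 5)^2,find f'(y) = 8*y - 20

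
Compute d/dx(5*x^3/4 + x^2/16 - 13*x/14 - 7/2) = 15*x^2/4 + x/8 - 13/14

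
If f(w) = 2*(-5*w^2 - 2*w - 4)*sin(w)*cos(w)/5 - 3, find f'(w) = -2*w^2*cos(2*w) - 2*w*sin(2*w) - 4*w*cos(2*w)/5 - 2*sin(2*w)/5 - 8*cos(2*w)/5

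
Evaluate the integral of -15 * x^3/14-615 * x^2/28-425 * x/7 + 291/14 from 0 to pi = (-11 - pi/2)*(-15*pi/7 + 39/7 + 15*pi^3/28 + 20*pi^2/7) + 429/7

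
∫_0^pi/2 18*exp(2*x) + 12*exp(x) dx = -25 + (2 + 3*exp(pi/2))^2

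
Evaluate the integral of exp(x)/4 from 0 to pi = -1/4 + exp(pi)/4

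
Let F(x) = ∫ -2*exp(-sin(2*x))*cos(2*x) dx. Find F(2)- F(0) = -1 + exp(-sin(4))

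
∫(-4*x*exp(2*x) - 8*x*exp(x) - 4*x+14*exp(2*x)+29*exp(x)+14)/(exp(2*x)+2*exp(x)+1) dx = ((exp(x) + 1)*(-2*x^2 + 14*x + 5) + exp(x))/(exp(x) + 1) + C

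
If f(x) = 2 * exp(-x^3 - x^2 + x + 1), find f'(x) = (-6*x^2 - 4*x + 2)*exp(-x^3 - x^2 + x + 1)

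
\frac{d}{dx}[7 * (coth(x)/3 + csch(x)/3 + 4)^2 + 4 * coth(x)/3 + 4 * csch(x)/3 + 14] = -(14*sinh(x) + 180*cosh(x) + 180 + 28/tanh(x) + 28/sinh(x))/(9*sinh(x)^2)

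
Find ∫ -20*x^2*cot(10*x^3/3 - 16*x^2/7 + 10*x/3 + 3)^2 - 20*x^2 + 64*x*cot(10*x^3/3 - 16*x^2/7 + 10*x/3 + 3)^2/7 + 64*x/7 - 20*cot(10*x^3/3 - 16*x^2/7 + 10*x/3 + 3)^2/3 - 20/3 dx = 2*cot(10*x^3/3 - 16*x^2/7 + 10*x/3 + 3) + C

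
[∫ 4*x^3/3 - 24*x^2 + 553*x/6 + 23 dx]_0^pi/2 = -9*pi/2 - 16/3 + 3*pi^2/16 + (-6*pi - 4 + pi^2/4)^2/3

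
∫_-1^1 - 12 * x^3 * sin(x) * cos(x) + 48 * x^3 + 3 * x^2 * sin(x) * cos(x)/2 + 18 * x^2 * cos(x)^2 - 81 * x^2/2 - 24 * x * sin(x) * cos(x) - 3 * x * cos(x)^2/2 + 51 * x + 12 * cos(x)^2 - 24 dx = -57 + 18*cos(2)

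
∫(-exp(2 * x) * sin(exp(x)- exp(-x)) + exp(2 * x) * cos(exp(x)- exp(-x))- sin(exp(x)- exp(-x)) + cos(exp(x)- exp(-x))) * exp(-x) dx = sqrt(2)*sin(2*sinh(x) + pi/4) + C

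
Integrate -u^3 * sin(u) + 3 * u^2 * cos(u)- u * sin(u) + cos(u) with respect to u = u*(u^2 + 1)*cos(u) + C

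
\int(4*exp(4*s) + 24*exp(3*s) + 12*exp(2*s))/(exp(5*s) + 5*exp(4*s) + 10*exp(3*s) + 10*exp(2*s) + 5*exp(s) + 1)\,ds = (3*(exp(s) + 1)^2/8 - exp(2*s)/8)/cosh(s/2)^4 + C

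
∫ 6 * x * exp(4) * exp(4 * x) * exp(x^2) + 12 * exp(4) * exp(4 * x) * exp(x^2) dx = 3*exp((x + 2)^2) + C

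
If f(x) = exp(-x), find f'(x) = -exp(-x)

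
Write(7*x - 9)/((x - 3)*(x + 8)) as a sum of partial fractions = 65/(11*(x + 8)) + 12/(11*(x - 3))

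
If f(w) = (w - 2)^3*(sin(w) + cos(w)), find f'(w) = (w - 2)^2*(sqrt(2)*w*cos(w + pi/4) + 5*sin(w) + cos(w))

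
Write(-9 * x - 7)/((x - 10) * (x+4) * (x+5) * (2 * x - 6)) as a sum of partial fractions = -19/(120*(x + 5)) + 29/(196*(x + 4)) + 17/(392*(x - 3)) - 97/(2940*(x - 10))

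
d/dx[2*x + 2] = 2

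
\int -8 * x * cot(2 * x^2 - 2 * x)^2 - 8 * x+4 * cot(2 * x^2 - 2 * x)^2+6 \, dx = 2*x + 2*cot(2*x*(x - 1)) + C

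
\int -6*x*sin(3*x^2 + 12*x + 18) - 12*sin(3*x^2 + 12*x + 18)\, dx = cos(3*(x + 2)^2 + 6) + C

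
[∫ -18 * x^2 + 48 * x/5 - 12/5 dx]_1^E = -6*exp(3) - 12*E/5 + 18/5 + 24*exp(2)/5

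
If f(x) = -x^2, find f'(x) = -2*x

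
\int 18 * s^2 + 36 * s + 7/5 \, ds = 6*s^3 + 18*s^2 + 7*s/5 + C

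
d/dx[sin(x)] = cos(x)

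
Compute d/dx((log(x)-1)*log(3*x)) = (2*log(x) - 1 + log(3))/x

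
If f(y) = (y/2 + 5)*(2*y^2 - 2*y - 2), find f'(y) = 3*y^2 + 18*y - 11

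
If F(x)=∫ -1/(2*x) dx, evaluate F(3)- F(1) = -log(3)/2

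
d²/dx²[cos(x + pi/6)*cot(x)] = -cos(x + pi/6)/tan(x) + 2*sin(x + pi/6)/sin(x)^2 + 2*cos(x)*cos(x + pi/6)/sin(x)^3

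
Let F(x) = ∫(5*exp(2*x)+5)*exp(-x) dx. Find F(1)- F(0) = -5*exp(-1) + 5*E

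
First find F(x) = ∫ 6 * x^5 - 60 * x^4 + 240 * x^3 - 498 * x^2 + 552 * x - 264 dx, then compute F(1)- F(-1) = -884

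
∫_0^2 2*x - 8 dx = -12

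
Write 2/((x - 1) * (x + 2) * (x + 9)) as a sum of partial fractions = 1/(35*(x + 9)) - 2/(21*(x + 2)) + 1/(15*(x - 1))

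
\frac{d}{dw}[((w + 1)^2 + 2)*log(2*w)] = (2*w^2*log(w) + w^2 + 2*w^2*log(2) + 2*w*log(w) + 2*w*log(2) + 2*w + 3)/w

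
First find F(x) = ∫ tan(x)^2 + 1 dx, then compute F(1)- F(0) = tan(1)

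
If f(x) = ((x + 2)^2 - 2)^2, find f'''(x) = 24*x + 48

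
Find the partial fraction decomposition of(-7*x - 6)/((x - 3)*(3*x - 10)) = -88/(3*x - 10) + 27/(x - 3)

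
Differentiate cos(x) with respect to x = -sin(x)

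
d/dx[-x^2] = -2*x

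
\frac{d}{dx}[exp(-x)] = -exp(-x)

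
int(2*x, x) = x^2 + C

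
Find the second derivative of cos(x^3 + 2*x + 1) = -9*x^4*cos(x^3 + 2*x + 1) - 12*x^2*cos(x^3 + 2*x + 1) - 6*x*sin(x^3 + 2*x + 1) - 4*cos(x^3 + 2*x + 1)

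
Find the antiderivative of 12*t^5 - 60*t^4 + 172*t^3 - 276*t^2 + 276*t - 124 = 2*t^6 - 12*t^5 + 43*t^4 - 92*t^3 + 138*t^2 - 124*t + C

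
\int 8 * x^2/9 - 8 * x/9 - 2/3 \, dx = 8*x^3/27 - 4*x^2/9 - 2*x/3 + C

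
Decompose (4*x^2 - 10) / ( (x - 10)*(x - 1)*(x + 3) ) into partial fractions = 1/(2*(x + 3)) + 1/(6*(x - 1)) + 10/(3*(x - 10))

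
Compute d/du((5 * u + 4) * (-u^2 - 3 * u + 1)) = -15*u^2 - 38*u - 7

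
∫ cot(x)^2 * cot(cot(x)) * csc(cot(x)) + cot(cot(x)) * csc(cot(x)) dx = csc(cot(x)) + C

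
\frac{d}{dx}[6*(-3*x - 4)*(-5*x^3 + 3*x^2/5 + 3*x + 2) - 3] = 360*x^3 + 1638*x^2/5 - 684*x/5 - 108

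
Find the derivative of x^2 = 2*x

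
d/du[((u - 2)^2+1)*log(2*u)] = (2*u^2*log(u) + u^2 + 2*u^2*log(2) - 4*u*log(u) - 4*u - 4*u*log(2) + 5)/u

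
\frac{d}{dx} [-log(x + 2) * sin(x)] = -(x*log(x + 2)*cos(x) + 2*log(x + 2)*cos(x) + sin(x))/(x + 2)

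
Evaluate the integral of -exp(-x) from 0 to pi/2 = -1 + exp(-pi/2)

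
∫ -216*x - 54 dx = -108*x^2 - 54*x + C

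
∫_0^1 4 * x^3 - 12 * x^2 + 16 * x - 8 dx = -3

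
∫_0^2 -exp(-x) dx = -1 + exp(-2)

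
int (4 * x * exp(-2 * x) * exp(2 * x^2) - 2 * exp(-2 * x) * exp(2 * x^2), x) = exp(2*x*(x - 1)) + C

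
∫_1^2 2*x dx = 3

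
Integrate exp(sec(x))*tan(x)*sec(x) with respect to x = exp(sec(x)) + C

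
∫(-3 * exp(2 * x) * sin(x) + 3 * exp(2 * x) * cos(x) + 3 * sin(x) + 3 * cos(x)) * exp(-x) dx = 6*cos(x)*sinh(x) + C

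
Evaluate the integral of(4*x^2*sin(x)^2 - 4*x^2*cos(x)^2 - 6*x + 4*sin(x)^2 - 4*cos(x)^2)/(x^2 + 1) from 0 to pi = -3*log(1 + pi^2)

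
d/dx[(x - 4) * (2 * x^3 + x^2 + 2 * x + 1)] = 8*x^3 - 21*x^2 - 4*x - 7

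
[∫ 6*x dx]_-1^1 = 0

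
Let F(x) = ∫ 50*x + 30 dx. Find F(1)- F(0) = 55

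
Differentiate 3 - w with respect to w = -1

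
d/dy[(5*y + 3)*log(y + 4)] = (5*y*log(y + 4) + 5*y + 20*log(y + 4) + 3)/(y + 4)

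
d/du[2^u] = 2^u*log(2)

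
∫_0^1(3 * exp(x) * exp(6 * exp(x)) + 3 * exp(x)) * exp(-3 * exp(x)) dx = -exp(3) - exp(-3*E) + exp(-3) + exp(3*E)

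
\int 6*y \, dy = 3*y^2 + C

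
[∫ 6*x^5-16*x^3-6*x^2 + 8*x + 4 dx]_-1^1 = 4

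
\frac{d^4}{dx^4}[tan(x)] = 24*tan(x)^5 + 40*tan(x)^3 + 16*tan(x)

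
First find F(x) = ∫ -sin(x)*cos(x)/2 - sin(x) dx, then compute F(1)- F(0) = -9/8 + cos(2)/8 + cos(1)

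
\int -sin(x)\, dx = cos(x) + C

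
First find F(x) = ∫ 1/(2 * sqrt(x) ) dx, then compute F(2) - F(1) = -1 + sqrt(2)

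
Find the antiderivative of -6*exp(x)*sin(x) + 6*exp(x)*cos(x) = 6*exp(x)*cos(x) + C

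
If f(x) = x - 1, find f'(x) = 1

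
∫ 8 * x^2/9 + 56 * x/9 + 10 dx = 8*x^3/27 + 28*x^2/9 + 10*x + C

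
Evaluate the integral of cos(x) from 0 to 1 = sin(1)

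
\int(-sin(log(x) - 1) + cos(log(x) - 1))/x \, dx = sqrt(2)*cos(-log(x) + pi/4 + 1) + C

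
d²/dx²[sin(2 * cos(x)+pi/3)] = -4*sin(x)^2*sin(2*cos(x) + pi/3) - 2*cos(x)*cos(2*cos(x) + pi/3)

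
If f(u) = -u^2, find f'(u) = -2*u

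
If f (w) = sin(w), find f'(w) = cos(w)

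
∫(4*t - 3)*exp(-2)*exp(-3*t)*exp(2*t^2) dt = exp(2*t^2 - 3*t - 2) + C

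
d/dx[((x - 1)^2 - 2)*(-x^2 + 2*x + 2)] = -4*x^3 + 12*x^2 - 2*x - 6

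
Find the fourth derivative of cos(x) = cos(x)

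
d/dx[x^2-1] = 2*x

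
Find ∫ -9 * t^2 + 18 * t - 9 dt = -3*t^3 + 9*t^2 - 9*t + C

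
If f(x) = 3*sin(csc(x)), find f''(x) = -3*sin(csc(x))*cot(x)^2*csc(x)^2 + 6*cos(csc(x))*cot(x)^2*csc(x) + 3*cos(csc(x))*csc(x)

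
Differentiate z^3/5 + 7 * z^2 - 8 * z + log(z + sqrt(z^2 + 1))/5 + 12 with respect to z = (3*z^4 + 3*z^3*sqrt(z^2 + 1) + 70*z^3 + 70*z^2*sqrt(z^2 + 1) - 37*z^2 - 40*z*sqrt(z^2 + 1) + 71*z + sqrt(z^2 + 1) - 40)/(5*z^2 + 5*z*sqrt(z^2 + 1) + 5)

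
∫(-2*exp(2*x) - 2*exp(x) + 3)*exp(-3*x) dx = (2*exp(2*x) + exp(x) - 1)*exp(-3*x) + C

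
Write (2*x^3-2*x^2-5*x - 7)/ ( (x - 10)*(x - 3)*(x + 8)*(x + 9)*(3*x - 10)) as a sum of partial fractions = -2283/(25160*(3*x - 10)) - 791/(4218*(x + 9)) + 373/(2244*(x + 8)) + 1/(66*(x - 3)) + 83/(2280*(x - 10))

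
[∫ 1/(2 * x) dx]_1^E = 1/2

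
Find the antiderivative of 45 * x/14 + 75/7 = 45*x^2/28 + 75*x/7 + C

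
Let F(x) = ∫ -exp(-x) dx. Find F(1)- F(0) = -1 + exp(-1)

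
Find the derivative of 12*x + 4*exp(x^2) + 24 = 8*x*exp(x^2) + 12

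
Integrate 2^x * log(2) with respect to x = 2^x + C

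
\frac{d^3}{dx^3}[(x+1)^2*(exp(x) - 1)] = x^2*exp(x) + 8*x*exp(x) + 13*exp(x)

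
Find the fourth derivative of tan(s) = 24*tan(s)^5 + 40*tan(s)^3 + 16*tan(s)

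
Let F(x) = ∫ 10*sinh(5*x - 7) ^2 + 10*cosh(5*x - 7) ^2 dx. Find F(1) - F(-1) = -sinh(4) + 2*sinh(12)*cosh(12)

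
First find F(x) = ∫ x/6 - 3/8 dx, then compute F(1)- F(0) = -7/24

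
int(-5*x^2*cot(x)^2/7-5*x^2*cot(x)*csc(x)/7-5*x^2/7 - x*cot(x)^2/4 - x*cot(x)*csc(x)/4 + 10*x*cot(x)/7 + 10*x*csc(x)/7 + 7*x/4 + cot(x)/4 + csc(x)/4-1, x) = x*(28*x + (20*x + 7)*(cot(x) + csc(x)) - 28)/28 + C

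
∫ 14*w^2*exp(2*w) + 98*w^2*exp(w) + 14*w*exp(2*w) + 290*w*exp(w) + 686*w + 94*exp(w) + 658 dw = -4*w*exp(w) - 28*w + 7*(w*exp(w) + 7*w + 7)^2 + C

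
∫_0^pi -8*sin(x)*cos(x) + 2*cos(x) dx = 0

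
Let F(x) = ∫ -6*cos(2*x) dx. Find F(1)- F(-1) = -6*sin(2)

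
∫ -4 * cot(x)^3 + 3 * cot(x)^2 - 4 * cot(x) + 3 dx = (2*cot(x) - 3)*cot(x) + C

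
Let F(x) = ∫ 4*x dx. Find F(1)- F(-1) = 0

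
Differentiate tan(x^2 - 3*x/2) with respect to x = 2*x*tan(x^2 - 3*x/2)^2 + 2*x - 3*tan(x^2 - 3*x/2)^2/2 - 3/2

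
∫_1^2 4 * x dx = 6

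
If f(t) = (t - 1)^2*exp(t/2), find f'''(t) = t^2*exp(t/2)/8 + 5*t*exp(t/2)/4 + 13*exp(t/2)/8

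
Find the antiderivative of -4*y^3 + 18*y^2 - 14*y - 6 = -y^4 + 6*y^3 - 7*y^2 - 6*y + C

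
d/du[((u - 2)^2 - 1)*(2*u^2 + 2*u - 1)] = 8*u^3 - 18*u^2 - 6*u + 10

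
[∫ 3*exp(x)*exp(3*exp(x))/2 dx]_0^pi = -exp(3)/2 + exp(3*exp(pi))/2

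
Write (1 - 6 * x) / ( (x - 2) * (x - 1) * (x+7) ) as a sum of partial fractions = 43/(72*(x + 7)) + 5/(8*(x - 1)) - 11/(9*(x - 2))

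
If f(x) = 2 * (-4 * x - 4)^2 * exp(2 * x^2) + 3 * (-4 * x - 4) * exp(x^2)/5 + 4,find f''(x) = 512*x^4*exp(2*x^2) + 1024*x^3*exp(2*x^2) - 48*x^3*exp(x^2)/5 + 1152*x^2*exp(2*x^2) - 48*x^2*exp(x^2)/5 + 768*x*exp(2*x^2) - 72*x*exp(x^2)/5 + 192*exp(2*x^2) - 24*exp(x^2)/5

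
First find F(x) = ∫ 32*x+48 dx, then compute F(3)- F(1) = 224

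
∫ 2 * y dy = y^2 + C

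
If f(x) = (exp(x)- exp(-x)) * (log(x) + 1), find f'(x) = (x*exp(2*x)*log(x) + x*exp(2*x) + x*log(x) + x + exp(2*x) - 1)*exp(-x)/x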